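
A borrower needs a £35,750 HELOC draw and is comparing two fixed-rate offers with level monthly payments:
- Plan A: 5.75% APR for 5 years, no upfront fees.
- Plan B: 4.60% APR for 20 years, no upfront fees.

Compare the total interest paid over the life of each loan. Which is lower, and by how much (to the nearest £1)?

Plan A by £13,526

Plan A: monthly rate = 5.75%/12 = 0.0047917; payment = 35,750 × 0.0047917 / (1 − (1+0.0047917)^−60) = £687.00.
Total interest on Plan A = 60 × £687.00 − £35,750 = £5,470.00.
Plan B: at 4.60% the monthly rate is 0.0038333, so the payment is 35,750 × 0.0038333 / (1 − 1.0038333^−240) = £228.11.
Total interest on Plan B = 240 × £228.11 − £35,750 = £18,996.40.
Plan A is lower by £13,526.40.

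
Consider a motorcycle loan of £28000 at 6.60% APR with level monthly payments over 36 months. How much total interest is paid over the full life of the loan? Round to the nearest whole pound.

£2,940

At 6.60% the monthly rate is 0.0055000, so the payment is 28,000 × 0.0055000 / (1 − 1.0055000^−36) = £859.45.
Total paid = 36 × £859.45 = £30,940.20; interest = £30,940.20 − £28,000 = £2,940.20.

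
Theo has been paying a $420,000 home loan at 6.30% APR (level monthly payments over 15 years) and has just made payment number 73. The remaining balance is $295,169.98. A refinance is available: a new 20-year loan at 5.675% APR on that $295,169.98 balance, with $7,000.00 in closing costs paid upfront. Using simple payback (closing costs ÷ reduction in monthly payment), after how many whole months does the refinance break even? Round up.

5 months

Current payment = 420,000 × 6.3%/12 / (1 − (1+0.0052500)^−180) = $3,612.63.
Refinanced payment = 295,169.98 × 0.0047292 / (1 − (1+0.0047292)^−240) = $2,059.72.
Monthly savings = $3,612.63 − $2,059.72 = $1,552.91.
Break-even = $7,000.00 / $1,552.91 = 4.51 → 5 months.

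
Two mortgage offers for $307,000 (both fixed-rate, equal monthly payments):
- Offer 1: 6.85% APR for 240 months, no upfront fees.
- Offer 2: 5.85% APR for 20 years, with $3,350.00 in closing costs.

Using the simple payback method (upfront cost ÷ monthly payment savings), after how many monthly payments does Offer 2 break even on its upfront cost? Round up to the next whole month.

Offer 1: at 6.85% the monthly rate is 0.0057083, so the payment is 307,000 × 0.0057083 / (1 − 1.0057083^−240) = $2,352.60.
Offer 2: monthly rate = 5.85%/12 = 0.0048750; payment = 307,000 × 0.0048750 / (1 − (1+0.0048750)^−240) = $2,172.96.
Monthly savings = $2,352.60 − $2,172.96 = $179.64.
Break-even = $3,350.00 / $179.64 = 18.65 → 19 months.

19 months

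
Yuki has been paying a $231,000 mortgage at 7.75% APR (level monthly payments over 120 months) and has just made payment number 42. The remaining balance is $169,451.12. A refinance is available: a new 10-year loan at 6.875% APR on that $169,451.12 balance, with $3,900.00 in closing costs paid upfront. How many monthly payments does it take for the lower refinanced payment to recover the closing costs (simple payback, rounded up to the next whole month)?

Current payment = 231,000 × 7.75%/12 / (1 − (1+0.0064583)^−120) = $2,772.25.
Refinanced payment = 169,451.12 × 0.0057292 / (1 − (1+0.0057292)^−120) = $1,956.57.
Monthly savings = $2,772.25 − $1,956.57 = $815.68.
Break-even = $3,900.00 / $815.68 = 4.78 → 5 months.

5 months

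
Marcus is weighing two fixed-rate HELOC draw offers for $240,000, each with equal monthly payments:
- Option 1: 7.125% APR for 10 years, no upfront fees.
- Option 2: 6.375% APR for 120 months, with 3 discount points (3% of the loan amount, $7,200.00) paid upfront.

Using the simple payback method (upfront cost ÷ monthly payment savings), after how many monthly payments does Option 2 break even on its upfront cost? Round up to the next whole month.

79 months

Option 1: at 7.125% the monthly rate is 0.0059375, so the payment is 240,000 × 0.0059375 / (1 − 1.0059375^−120) = $2,802.09.
Option 2: monthly rate = 6.375%/12 = 0.0053125; payment = 240,000 × 0.0053125 / (1 − (1+0.0053125)^−120) = $2,709.91.
Monthly savings = $2,802.09 − $2,709.91 = $92.18.
Break-even = $7,200.00 / $92.18 = 78.11 → 79 months.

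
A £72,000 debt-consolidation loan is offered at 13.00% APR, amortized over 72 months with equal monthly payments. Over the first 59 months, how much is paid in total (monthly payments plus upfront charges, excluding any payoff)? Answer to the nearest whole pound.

At 13.00% the monthly rate is 0.0108333, so the payment is 72,000 × 0.0108333 / (1 − 1.0108333^−72) = £1,445.34.
Total outlay = 59 × £1,445.34 = £85,275.06.

£85,275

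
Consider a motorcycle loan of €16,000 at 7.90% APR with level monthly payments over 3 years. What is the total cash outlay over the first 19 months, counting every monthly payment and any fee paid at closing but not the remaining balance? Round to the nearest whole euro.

€9,512

Monthly rate = 7.9%/12 = 0.0065833; payment = 16,000 × 0.0065833 / (1 − (1+0.0065833)^−36) = €500.64.
Total outlay = 19 × €500.64 = €9,512.16.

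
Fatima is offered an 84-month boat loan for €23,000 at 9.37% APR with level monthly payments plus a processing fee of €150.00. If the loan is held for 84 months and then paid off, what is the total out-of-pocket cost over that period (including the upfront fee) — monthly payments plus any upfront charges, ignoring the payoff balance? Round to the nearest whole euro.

At 9.37% the monthly rate is 0.0078083, so the payment is 23,000 × 0.0078083 / (1 − 1.0078083^−84) = €374.38.
Total outlay = 84 × €374.38 + €150.00 = €31,597.92.

€31,598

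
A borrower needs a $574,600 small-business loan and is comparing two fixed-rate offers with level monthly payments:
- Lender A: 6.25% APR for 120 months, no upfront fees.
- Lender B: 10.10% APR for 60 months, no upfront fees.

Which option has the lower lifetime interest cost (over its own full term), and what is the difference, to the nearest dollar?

Lender A: at 6.25% the monthly rate is 0.0052083, so the payment is 574,600 × 0.0052083 / (1 − 1.0052083^−120) = $6,451.61.
Total interest on Lender A = 120 × $6,451.61 − $574,600 = $199,593.20.
Lender B: at 10.10% the monthly rate is 0.0084167, so the payment is 574,600 × 0.0084167 / (1 − 1.0084167^−60) = $12,236.84.
Total interest on Lender B = 60 × $12,236.84 − $574,600 = $159,610.40.
Lender B is lower by $39,982.80.

Lender B by $39,983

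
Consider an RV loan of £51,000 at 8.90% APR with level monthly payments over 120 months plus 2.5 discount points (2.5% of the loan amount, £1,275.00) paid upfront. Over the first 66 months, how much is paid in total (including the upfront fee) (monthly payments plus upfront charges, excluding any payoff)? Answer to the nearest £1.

At 8.90% the monthly rate is 0.0074167, so the payment is 51,000 × 0.0074167 / (1 − 1.0074167^−120) = £643.29.
Total outlay = 66 × £643.29 + £1,275.00 = £43,732.14.

£43,732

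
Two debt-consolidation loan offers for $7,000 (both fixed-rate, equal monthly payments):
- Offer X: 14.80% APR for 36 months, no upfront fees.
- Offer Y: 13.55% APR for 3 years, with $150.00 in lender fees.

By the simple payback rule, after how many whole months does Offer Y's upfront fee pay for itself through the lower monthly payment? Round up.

Offer X: monthly rate = 14.8%/12 = 0.0123333; payment = 7,000 × 0.0123333 / (1 − (1+0.0123333)^−36) = $241.97.
Offer Y: monthly rate = 13.55%/12 = 0.0112917; payment = 7,000 × 0.0112917 / (1 − (1+0.0112917)^−36) = $237.72.
Monthly savings = $241.97 − $237.72 = $4.25.
Break-even = $150.00 / $4.25 = 35.29 → 36 months.

36 months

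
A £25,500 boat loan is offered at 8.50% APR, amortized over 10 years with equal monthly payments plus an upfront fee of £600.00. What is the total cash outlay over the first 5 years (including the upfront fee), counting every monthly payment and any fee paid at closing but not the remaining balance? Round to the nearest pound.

Monthly rate = 8.5%/12 = 0.0070833; payment = 25,500 × 0.0070833 / (1 − (1+0.0070833)^−120) = £316.16.
Total outlay = 60 × £316.16 + £600.00 = £19,569.60.

£19,570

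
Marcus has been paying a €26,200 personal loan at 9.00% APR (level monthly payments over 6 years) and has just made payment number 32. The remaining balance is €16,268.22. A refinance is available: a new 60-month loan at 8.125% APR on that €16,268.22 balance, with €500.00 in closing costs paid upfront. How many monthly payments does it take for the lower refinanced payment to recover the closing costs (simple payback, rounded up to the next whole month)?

Current payment = 26,200 × 9%/12 / (1 − (1+0.0075000)^−72) = €472.27.
Refinanced payment = 16,268.22 × 0.0067708 / (1 − (1+0.0067708)^−60) = €330.83.
Monthly savings = €472.27 − €330.83 = €141.44.
Break-even = €500.00 / €141.44 = 3.54 → 4 months.

4 months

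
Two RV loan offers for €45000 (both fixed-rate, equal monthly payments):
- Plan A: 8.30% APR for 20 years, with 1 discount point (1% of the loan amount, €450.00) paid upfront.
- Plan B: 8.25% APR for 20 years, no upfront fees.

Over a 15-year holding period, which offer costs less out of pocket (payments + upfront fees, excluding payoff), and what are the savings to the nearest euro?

Plan B by €704

Plan A: monthly rate = 8.3%/12 = 0.0069167; payment = 45,000 × 0.0069167 / (1 − (1+0.0069167)^−240) = €384.84.
Plan B: at 8.25% the monthly rate is 0.0068750, so the payment is 45,000 × 0.0068750 / (1 − 1.0068750^−240) = €383.43.
Over 180 months: Plan A costs 180 × €384.84 + €450.00 = €69,721.20; Plan B costs 180 × €383.43 = €69,017.40.
Plan B is cheaper by €69,721.20 − €69,017.40 = €703.80.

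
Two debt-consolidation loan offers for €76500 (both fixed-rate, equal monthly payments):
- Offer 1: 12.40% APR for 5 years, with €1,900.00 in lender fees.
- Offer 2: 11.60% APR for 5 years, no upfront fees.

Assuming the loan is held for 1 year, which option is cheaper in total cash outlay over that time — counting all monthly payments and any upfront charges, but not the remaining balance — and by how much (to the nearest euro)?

Offer 1: at 12.40% the monthly rate is 0.0103333, so the payment is 76,500 × 0.0103333 / (1 − 1.0103333^−60) = €1,717.20.
Offer 2: at 11.60% the monthly rate is 0.0096667, so the payment is 76,500 × 0.0096667 / (1 − 1.0096667^−60) = €1,686.28.
Over 12 months: Offer 1 costs 12 × €1,717.20 + €1,900.00 = €22,506.40; Offer 2 costs 12 × €1,686.28 = €20,235.36.
Offer 2 is cheaper by €22,506.40 − €20,235.36 = €2,271.04.

Offer 2 by €2,271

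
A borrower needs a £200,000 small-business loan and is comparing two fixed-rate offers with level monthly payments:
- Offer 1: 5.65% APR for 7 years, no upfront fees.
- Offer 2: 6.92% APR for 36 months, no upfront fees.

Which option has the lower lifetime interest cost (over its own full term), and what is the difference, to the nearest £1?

Offer 1: monthly rate = 5.65%/12 = 0.0047083; payment = 200,000 × 0.0047083 / (1 − (1+0.0047083)^−84) = £2,888.27.
Total interest on Offer 1 = 84 × £2,888.27 − £200,000 = £42,614.68.
Offer 2: monthly rate = 6.92%/12 = 0.0057667; payment = 200,000 × 0.0057667 / (1 − (1+0.0057667)^−36) = £6,168.11.
Total interest on Offer 2 = 36 × £6,168.11 − £200,000 = £22,051.96.
Offer 2 is lower by £20,562.72.

Offer 2 by £20,563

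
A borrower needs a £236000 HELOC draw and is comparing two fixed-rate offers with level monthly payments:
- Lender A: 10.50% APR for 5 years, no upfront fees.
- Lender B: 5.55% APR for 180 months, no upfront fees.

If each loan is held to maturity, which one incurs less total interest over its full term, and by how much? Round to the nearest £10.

Lender A by £43,870

Lender A: monthly rate = 10.5%/12 = 0.0087500; payment = 236,000 × 0.0087500 / (1 − (1+0.0087500)^−60) = £5,072.56.
Total interest on Lender A = 60 × £5,072.56 − £236,000 = £68,353.60.
Lender B: monthly rate = 5.55%/12 = 0.0046250; payment = 236,000 × 0.0046250 / (1 − (1+0.0046250)^−180) = £1,934.58.
Total interest on Lender B = 180 × £1,934.58 − £236,000 = £112,224.40.
Lender A is lower by £43,870.80.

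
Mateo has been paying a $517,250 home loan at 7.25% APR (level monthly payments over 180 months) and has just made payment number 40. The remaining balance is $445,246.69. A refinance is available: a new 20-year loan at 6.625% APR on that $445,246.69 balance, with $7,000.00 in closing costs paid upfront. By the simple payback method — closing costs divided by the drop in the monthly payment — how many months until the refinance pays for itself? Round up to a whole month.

Current payment = 517,250 × 7.25%/12 / (1 − (1+0.0060417)^−180) = $4,721.78.
Refinanced payment = 445,246.69 × 0.0055208 / (1 − (1+0.0055208)^−240) = $3,352.49.
Monthly savings = $4,721.78 − $3,352.49 = $1,369.29.
Break-even = $7,000.00 / $1,369.29 = 5.11 → 6 months.

6 months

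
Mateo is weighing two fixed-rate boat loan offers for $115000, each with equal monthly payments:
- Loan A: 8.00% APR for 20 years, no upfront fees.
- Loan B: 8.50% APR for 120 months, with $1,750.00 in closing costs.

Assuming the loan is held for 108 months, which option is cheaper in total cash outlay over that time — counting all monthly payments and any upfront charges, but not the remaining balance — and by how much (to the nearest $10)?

Loan A by $51,850

Loan A: at 8.00% the monthly rate is 0.0066667, so the payment is 115,000 × 0.0066667 / (1 − 1.0066667^−240) = $961.91.
Loan B: at 8.50% the monthly rate is 0.0070833, so the payment is 115,000 × 0.0070833 / (1 − 1.0070833^−120) = $1,425.84.
Over 108 months: Loan A costs 108 × $961.91 = $103,886.28; Loan B costs 108 × $1,425.84 + $1,750.00 = $155,740.72.
Loan A is cheaper by $155,740.72 − $103,886.28 = $51,854.44.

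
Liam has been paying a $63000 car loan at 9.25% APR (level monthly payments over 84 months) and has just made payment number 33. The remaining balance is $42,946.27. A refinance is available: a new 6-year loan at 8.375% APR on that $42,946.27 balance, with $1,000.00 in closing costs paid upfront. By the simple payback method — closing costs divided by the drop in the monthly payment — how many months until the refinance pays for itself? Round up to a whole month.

4 months

Current payment = 63,000 × 9.25%/12 / (1 − (1+0.0077083)^−84) = $1,021.62.
Refinanced payment = 42,946.27 × 0.0069792 / (1 − (1+0.0069792)^−72) = $760.88.
Monthly savings = $1,021.62 − $760.88 = $260.74.
Break-even = $1,000.00 / $260.74 = 3.84 → 4 months.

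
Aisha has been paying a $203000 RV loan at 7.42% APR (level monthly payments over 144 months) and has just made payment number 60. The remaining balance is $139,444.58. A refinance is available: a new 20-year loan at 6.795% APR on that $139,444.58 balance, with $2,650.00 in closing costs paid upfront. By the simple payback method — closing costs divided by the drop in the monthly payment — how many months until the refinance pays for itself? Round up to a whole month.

3 months

Current payment = 203,000 × 7.42%/12 / (1 − (1+0.0061833)^−144) = $2,133.34.
Refinanced payment = 139,444.58 × 0.0056625 / (1 − (1+0.0056625)^−240) = $1,064.02.
Monthly savings = $2,133.34 − $1,064.02 = $1,069.32.
Break-even = $2,650.00 / $1,069.32 = 2.48 → 3 months.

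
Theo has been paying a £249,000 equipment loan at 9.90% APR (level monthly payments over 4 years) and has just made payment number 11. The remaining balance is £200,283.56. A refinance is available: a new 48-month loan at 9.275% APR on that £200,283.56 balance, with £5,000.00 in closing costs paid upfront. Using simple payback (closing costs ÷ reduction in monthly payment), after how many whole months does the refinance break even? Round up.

4 months

Current payment = 249,000 × 9.9%/12 / (1 − (1+0.0082500)^−48) = £6,303.33.
Refinanced payment = 200,283.56 × 0.0077292 / (1 − (1+0.0077292)^−48) = £5,010.26.
Monthly savings = £6,303.33 − £5,010.26 = £1,293.07.
Break-even = £5,000.00 / £1,293.07 = 3.87 → 4 months.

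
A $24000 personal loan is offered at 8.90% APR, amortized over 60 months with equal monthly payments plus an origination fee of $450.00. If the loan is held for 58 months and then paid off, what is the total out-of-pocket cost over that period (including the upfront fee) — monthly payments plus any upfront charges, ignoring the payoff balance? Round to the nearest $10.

$29,280

Monthly rate = 8.9%/12 = 0.0074167; payment = 24,000 × 0.0074167 / (1 − (1+0.0074167)^−60) = $497.04.
Total outlay = 58 × $497.04 + $450.00 = $29,278.32.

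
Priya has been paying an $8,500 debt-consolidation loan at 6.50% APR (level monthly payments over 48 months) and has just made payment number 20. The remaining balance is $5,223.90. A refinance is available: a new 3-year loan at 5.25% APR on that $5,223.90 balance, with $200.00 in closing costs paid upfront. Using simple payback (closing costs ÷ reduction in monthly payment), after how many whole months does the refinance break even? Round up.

5 months

Current payment = 8,500 × 6.5%/12 / (1 − (1+0.0054167)^−48) = $201.58.
Refinanced payment = 5,223.90 × 0.0043750 / (1 − (1+0.0043750)^−36) = $157.15.
Monthly savings = $201.58 − $157.15 = $44.43.
Break-even = $200.00 / $44.43 = 4.50 → 5 months.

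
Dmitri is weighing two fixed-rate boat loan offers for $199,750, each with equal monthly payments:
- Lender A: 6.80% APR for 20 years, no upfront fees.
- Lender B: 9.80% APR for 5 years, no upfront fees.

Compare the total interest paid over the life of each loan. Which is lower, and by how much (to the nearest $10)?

Lender B by $112,480

Lender A: monthly rate = 6.8%/12 = 0.0056667; payment = 199,750 × 0.0056667 / (1 − (1+0.0056667)^−240) = $1,524.77.
Total interest on Lender A = 240 × $1,524.77 − $199,750 = $166,194.80.
Lender B: at 9.80% the monthly rate is 0.0081667, so the payment is 199,750 × 0.0081667 / (1 − 1.0081667^−60) = $4,224.47.
Total interest on Lender B = 60 × $4,224.47 − $199,750 = $53,718.20.
Lender B is lower by $112,476.60.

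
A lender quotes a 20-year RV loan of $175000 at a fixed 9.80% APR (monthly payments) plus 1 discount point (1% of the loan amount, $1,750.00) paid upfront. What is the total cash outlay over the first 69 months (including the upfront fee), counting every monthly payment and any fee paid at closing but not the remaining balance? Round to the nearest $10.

$116,680

Monthly rate = 9.8%/12 = 0.0081667; payment = 175,000 × 0.0081667 / (1 − (1+0.0081667)^−240) = $1,665.66.
Total outlay = 69 × $1,665.66 + $1,750.00 = $116,680.54.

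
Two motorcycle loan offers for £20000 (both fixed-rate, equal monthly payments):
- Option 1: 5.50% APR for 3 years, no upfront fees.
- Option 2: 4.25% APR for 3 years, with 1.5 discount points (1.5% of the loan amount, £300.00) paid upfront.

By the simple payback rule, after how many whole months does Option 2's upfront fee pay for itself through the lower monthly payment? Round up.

27 months

Option 1: at 5.50% the monthly rate is 0.0045833, so the payment is 20,000 × 0.0045833 / (1 − 1.0045833^−36) = £603.92.
Option 2: monthly rate = 4.25%/12 = 0.0035417; payment = 20,000 × 0.0035417 / (1 − (1+0.0035417)^−36) = £592.71.
Monthly savings = £603.92 − £592.71 = £11.21.
Break-even = £300.00 / £11.21 = 26.76 → 27 months.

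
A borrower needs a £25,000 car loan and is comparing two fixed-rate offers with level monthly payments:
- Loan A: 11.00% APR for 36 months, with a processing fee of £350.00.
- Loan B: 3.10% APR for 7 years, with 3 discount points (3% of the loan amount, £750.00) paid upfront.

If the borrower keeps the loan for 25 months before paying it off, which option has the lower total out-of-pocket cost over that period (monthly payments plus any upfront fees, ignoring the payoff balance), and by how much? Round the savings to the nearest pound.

Loan A: at 11.00% the monthly rate is 0.0091667, so the payment is 25,000 × 0.0091667 / (1 − 1.0091667^−36) = £818.47.
Loan B: monthly rate = 3.1%/12 = 0.0025833; payment = 25,000 × 0.0025833 / (1 − (1+0.0025833)^−84) = £331.46.
Over 25 months: Loan A costs 25 × £818.47 + £350.00 = £20,811.75; Loan B costs 25 × £331.46 + £750.00 = £9,036.50.
Loan B is cheaper by £20,811.75 − £9,036.50 = £11,775.25.

Loan B by £11,775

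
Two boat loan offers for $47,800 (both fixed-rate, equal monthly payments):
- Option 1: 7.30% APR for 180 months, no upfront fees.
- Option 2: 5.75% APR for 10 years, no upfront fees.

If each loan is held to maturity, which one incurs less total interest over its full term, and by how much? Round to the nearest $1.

Option 1: at 7.30% the monthly rate is 0.0060833, so the payment is 47,800 × 0.0060833 / (1 − 1.0060833^−180) = $437.70.
Total interest on Option 1 = 180 × $437.70 − $47,800 = $30,986.00.
Option 2: monthly rate = 5.75%/12 = 0.0047917; payment = 47,800 × 0.0047917 / (1 − (1+0.0047917)^−120) = $524.70.
Total interest on Option 2 = 120 × $524.70 − $47,800 = $15,164.00.
Option 2 is lower by $15,822.00.

Option 2 by $15,822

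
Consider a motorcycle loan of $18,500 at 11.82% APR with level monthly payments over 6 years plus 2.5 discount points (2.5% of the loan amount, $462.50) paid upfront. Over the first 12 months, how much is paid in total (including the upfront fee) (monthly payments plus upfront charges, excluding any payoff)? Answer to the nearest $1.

Monthly rate = 11.82%/12 = 0.0098500; payment = 18,500 × 0.0098500 / (1 − (1+0.0098500)^−72) = $359.95.
Total outlay = 12 × $359.95 + $462.50 = $4,781.90.

$4,782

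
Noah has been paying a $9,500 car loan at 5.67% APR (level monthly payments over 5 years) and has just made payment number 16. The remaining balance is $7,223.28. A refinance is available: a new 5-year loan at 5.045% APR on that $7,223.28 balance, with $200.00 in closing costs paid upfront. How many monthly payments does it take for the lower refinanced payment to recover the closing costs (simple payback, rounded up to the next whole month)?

Current payment = 9,500 × 5.67%/12 / (1 − (1+0.0047250)^−60) = $182.21.
Refinanced payment = 7,223.28 × 0.0042042 / (1 − (1+0.0042042)^−60) = $136.46.
Monthly savings = $182.21 − $136.46 = $45.75.
Break-even = $200.00 / $45.75 = 4.37 → 5 months.

5 months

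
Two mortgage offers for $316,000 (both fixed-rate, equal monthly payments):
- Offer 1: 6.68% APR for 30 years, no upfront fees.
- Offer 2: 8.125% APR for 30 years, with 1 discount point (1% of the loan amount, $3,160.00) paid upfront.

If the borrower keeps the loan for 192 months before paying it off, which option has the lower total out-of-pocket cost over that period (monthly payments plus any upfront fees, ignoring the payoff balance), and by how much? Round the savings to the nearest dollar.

Offer 1: at 6.68% the monthly rate is 0.0055667, so the payment is 316,000 × 0.0055667 / (1 − 1.0055667^−360) = $2,034.89.
Offer 2: at 8.125% the monthly rate is 0.0067708, so the payment is 316,000 × 0.0067708 / (1 − 1.0067708^−360) = $2,346.29.
Over 192 months: Offer 1 costs 192 × $2,034.89 = $390,698.88; Offer 2 costs 192 × $2,346.29 + $3,160.00 = $453,647.68.
Offer 1 is cheaper by $453,647.68 − $390,698.88 = $62,948.80.

Offer 1 by $62,949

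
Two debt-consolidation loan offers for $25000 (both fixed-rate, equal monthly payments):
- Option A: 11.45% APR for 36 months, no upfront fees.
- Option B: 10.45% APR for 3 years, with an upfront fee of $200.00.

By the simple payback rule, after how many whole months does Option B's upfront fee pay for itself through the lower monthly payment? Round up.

Option A: monthly rate = 11.45%/12 = 0.0095417; payment = 25,000 × 0.0095417 / (1 − (1+0.0095417)^−36) = $823.81.
Option B: monthly rate = 10.45%/12 = 0.0087083; payment = 25,000 × 0.0087083 / (1 − (1+0.0087083)^−36) = $811.97.
Monthly savings = $823.81 − $811.97 = $11.84.
Break-even = $200.00 / $11.84 = 16.89 → 17 months.

17 months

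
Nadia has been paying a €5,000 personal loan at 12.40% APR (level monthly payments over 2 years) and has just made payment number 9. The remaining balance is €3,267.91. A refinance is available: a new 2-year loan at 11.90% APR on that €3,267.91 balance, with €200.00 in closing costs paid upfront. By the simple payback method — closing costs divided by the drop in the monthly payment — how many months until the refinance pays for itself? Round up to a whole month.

3 months

Current payment = 5,000 × 12.4%/12 / (1 − (1+0.0103333)^−24) = €236.30.
Refinanced payment = 3,267.91 × 0.0099167 / (1 − (1+0.0099167)^−24) = €153.68.
Monthly savings = €236.30 − €153.68 = €82.62.
Break-even = €200.00 / €82.62 = 2.42 → 3 months.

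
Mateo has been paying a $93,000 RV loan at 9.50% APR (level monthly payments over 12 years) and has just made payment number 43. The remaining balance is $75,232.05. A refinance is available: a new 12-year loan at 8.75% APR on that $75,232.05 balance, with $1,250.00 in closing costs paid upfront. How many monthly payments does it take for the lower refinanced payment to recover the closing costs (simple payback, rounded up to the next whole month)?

Current payment = 93,000 × 9.5%/12 / (1 − (1+0.0079167)^−144) = $1,084.73.
Refinanced payment = 75,232.05 × 0.0072917 / (1 − (1+0.0072917)^−144) = $845.61.
Monthly savings = $1,084.73 − $845.61 = $239.12.
Break-even = $1,250.00 / $239.12 = 5.23 → 6 months.

6 months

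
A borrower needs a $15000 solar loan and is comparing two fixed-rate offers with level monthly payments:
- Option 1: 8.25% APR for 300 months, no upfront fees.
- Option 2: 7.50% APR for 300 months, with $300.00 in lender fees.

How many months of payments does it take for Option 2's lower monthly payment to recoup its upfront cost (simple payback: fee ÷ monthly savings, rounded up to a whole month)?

Option 1: at 8.25% the monthly rate is 0.0068750, so the payment is 15,000 × 0.0068750 / (1 − 1.0068750^−300) = $118.27.
Option 2: monthly rate = 7.5%/12 = 0.0062500; payment = 15,000 × 0.0062500 / (1 − (1+0.0062500)^−300) = $110.85.
Monthly savings = $118.27 − $110.85 = $7.42.
Break-even = $300.00 / $7.42 = 40.43 → 41 months.

41 months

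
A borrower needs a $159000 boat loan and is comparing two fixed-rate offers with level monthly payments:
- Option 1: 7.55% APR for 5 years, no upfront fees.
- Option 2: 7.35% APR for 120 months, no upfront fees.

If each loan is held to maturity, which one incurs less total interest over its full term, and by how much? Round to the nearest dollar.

Option 1 by $33,603

Option 1: at 7.55% the monthly rate is 0.0062917, so the payment is 159,000 × 0.0062917 / (1 − 1.0062917^−60) = $3,189.81.
Total interest on Option 1 = 60 × $3,189.81 − $159,000 = $32,388.60.
Option 2: at 7.35% the monthly rate is 0.0061250, so the payment is 159,000 × 0.0061250 / (1 − 1.0061250^−120) = $1,874.93.
Total interest on Option 2 = 120 × $1,874.93 − $159,000 = $65,991.60.
Option 1 is lower by $33,603.00.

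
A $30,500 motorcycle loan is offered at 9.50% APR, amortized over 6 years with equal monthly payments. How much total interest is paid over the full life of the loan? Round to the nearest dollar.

Monthly rate = 9.5%/12 = 0.0079167; payment = 30,500 × 0.0079167 / (1 − (1+0.0079167)^−72) = $557.38.
Total paid = 72 × $557.38 = $40,131.36; interest = $40,131.36 − $30,500 = $9,631.36.

$9,631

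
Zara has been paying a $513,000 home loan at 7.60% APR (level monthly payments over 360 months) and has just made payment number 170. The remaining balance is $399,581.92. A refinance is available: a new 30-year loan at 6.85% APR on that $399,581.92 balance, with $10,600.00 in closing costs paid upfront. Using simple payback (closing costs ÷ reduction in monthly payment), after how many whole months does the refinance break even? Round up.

Current payment = 513,000 × 7.6%/12 / (1 − (1+0.0063333)^−360) = $3,622.16.
Refinanced payment = 399,581.92 × 0.0057083 / (1 − (1+0.0057083)^−360) = $2,618.30.
Monthly savings = $3,622.16 − $2,618.30 = $1,003.86.
Break-even = $10,600.00 / $1,003.86 = 10.56 → 11 months.

11 months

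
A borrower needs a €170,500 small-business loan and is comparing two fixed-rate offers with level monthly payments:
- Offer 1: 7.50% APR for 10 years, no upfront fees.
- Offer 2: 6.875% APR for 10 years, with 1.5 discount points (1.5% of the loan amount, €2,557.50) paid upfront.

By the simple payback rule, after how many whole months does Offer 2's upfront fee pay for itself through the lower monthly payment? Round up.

Offer 1: at 7.50% the monthly rate is 0.0062500, so the payment is 170,500 × 0.0062500 / (1 − 1.0062500^−120) = €2,023.87.
Offer 2: at 6.875% the monthly rate is 0.0057292, so the payment is 170,500 × 0.0057292 / (1 − 1.0057292^−120) = €1,968.68.
Monthly savings = €2,023.87 − €1,968.68 = €55.19.
Break-even = €2,557.50 / €55.19 = 46.34 → 47 months.

47 months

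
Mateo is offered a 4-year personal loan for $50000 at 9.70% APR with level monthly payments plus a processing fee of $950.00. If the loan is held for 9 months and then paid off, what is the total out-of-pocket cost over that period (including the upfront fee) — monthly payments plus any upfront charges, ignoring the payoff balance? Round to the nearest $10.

$12,300

At 9.70% the monthly rate is 0.0080833, so the payment is 50,000 × 0.0080833 / (1 − 1.0080833^−48) = $1,260.94.
Total outlay = 9 × $1,260.94 + $950.00 = $12,298.46.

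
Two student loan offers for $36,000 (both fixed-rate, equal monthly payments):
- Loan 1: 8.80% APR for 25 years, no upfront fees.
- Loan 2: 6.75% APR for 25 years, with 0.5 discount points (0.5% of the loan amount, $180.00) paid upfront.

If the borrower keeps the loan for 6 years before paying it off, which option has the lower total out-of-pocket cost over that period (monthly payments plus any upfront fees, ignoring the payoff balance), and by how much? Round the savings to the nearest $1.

Loan 2 by $3,310

Loan 1: at 8.80% the monthly rate is 0.0073333, so the payment is 36,000 × 0.0073333 / (1 − 1.0073333^−300) = $297.20.
Loan 2: at 6.75% the monthly rate is 0.0056250, so the payment is 36,000 × 0.0056250 / (1 − 1.0056250^−300) = $248.73.
Over 72 months: Loan 1 costs 72 × $297.20 = $21,398.40; Loan 2 costs 72 × $248.73 + $180.00 = $18,088.56.
Loan 2 is cheaper by $21,398.40 − $18,088.56 = $3,309.84.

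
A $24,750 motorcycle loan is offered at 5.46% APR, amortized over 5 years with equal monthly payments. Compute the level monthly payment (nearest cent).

Monthly rate = 5.46%/12 = 0.0045500; payment = 24,750 × 0.0045500 / (1 − (1+0.0045500)^−60) = $472.30.

$472.30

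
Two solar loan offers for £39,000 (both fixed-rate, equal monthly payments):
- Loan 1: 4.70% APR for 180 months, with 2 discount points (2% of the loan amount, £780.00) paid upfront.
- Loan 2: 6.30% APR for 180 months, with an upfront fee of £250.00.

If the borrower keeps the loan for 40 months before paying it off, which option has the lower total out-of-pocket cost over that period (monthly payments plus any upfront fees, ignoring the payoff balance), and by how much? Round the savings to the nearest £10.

Loan 1 by £790

Loan 1: at 4.70% the monthly rate is 0.0039167, so the payment is 39,000 × 0.0039167 / (1 − 1.0039167^−180) = £302.35.
Loan 2: monthly rate = 6.3%/12 = 0.0052500; payment = 39,000 × 0.0052500 / (1 − (1+0.0052500)^−180) = £335.46.
Over 40 months: Loan 1 costs 40 × £302.35 + £780.00 = £12,874.00; Loan 2 costs 40 × £335.46 + £250.00 = £13,668.40.
Loan 1 is cheaper by £13,668.40 − £12,874.00 = £794.40.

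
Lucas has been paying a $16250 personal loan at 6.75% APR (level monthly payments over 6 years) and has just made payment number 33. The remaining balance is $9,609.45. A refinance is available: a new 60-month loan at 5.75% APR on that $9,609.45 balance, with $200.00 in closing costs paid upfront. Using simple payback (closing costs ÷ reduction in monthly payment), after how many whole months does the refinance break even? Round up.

Current payment = 16,250 × 6.75%/12 / (1 − (1+0.0056250)^−72) = $275.10.
Refinanced payment = 9,609.45 × 0.0047917 / (1 − (1+0.0047917)^−60) = $184.66.
Monthly savings = $275.10 − $184.66 = $90.44.
Break-even = $200.00 / $90.44 = 2.21 → 3 months.

3 months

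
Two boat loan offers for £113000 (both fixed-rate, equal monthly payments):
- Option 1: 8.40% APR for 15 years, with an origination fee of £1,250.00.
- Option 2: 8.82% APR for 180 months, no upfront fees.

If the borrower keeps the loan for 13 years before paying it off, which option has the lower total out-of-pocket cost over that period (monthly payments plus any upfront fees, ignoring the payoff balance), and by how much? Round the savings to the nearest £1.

Option 1: at 8.40% the monthly rate is 0.0070000, so the payment is 113,000 × 0.0070000 / (1 − 1.0070000^−180) = £1,106.14.
Option 2: at 8.82% the monthly rate is 0.0073500, so the payment is 113,000 × 0.0073500 / (1 − 1.0073500^−180) = £1,134.05.
Over 156 months: Option 1 costs 156 × £1,106.14 + £1,250.00 = £173,807.84; Option 2 costs 156 × £1,134.05 = £176,911.80.
Option 1 is cheaper by £176,911.80 − £173,807.84 = £3,103.96.

Option 1 by £3,104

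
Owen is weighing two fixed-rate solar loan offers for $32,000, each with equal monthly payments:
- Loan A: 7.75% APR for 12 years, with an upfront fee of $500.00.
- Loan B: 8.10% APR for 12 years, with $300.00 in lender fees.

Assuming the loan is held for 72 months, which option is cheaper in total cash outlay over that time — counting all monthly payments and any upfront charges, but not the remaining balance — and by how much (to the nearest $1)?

Loan A: at 7.75% the monthly rate is 0.0064583, so the payment is 32,000 × 0.0064583 / (1 − 1.0064583^−144) = $342.01.
Loan B: monthly rate = 8.1%/12 = 0.0067500; payment = 32,000 × 0.0067500 / (1 − (1+0.0067500)^−144) = $348.14.
Over 72 months: Loan A costs 72 × $342.01 + $500.00 = $25,124.72; Loan B costs 72 × $348.14 + $300.00 = $25,366.08.
Loan A is cheaper by $25,366.08 − $25,124.72 = $241.36.

Loan A by $241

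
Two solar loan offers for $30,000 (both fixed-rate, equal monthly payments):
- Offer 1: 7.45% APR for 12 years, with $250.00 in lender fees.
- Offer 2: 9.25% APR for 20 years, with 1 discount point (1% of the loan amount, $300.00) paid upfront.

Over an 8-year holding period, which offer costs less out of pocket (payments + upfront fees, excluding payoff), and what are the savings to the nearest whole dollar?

Offer 2 by $3,886

Offer 1: monthly rate = 7.45%/12 = 0.0062083; payment = 30,000 × 0.0062083 / (1 − (1+0.0062083)^−144) = $315.76.
Offer 2: at 9.25% the monthly rate is 0.0077083, so the payment is 30,000 × 0.0077083 / (1 − 1.0077083^−240) = $274.76.
Over 96 months: Offer 1 costs 96 × $315.76 + $250.00 = $30,562.96; Offer 2 costs 96 × $274.76 + $300.00 = $26,676.96.
Offer 2 is cheaper by $30,562.96 − $26,676.96 = $3,886.00.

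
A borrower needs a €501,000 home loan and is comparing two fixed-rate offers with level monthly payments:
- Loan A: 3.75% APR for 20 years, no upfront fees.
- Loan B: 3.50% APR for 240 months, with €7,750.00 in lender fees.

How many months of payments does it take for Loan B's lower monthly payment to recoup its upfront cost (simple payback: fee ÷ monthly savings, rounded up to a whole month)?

Loan A: monthly rate = 3.75%/12 = 0.0031250; payment = 501,000 × 0.0031250 / (1 − (1+0.0031250)^−240) = €2,970.37.
Loan B: monthly rate = 3.5%/12 = 0.0029167; payment = 501,000 × 0.0029167 / (1 − (1+0.0029167)^−240) = €2,905.60.
Monthly savings = €2,970.37 − €2,905.60 = €64.77.
Break-even = €7,750.00 / €64.77 = 119.65 → 120 months.

120 months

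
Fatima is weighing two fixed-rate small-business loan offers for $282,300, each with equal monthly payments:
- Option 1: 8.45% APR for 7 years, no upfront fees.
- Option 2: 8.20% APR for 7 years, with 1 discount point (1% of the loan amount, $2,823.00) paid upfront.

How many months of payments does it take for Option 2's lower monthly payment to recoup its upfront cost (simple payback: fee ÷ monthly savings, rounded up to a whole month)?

80 months

Option 1: monthly rate = 8.45%/12 = 0.0070417; payment = 282,300 × 0.0070417 / (1 − (1+0.0070417)^−84) = $4,463.55.
Option 2: at 8.20% the monthly rate is 0.0068333, so the payment is 282,300 × 0.0068333 / (1 − 1.0068333^−84) = $4,428.17.
Monthly savings = $4,463.55 − $4,428.17 = $35.38.
Break-even = $2,823.00 / $35.38 = 79.79 → 80 months.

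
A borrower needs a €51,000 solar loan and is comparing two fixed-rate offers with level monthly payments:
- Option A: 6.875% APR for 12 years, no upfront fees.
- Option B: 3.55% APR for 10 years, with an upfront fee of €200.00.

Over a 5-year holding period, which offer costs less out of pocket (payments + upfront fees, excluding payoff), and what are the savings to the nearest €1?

Option A: monthly rate = 6.875%/12 = 0.0057292; payment = 51,000 × 0.0057292 / (1 − (1+0.0057292)^−144) = €521.08.
Option B: monthly rate = 3.55%/12 = 0.0029583; payment = 51,000 × 0.0029583 / (1 − (1+0.0029583)^−120) = €505.51.
Over 60 months: Option A costs 60 × €521.08 = €31,264.80; Option B costs 60 × €505.51 + €200.00 = €30,530.60.
Option B is cheaper by €31,264.80 − €30,530.60 = €734.20.

Option B by €734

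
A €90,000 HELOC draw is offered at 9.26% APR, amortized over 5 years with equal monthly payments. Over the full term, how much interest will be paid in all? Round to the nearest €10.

€22,780

At 9.26% the monthly rate is 0.0077167, so the payment is 90,000 × 0.0077167 / (1 − 1.0077167^−60) = €1,879.63.
Total paid = 60 × €1,879.63 = €112,777.80; interest = €112,777.80 − €90,000 = €22,777.80.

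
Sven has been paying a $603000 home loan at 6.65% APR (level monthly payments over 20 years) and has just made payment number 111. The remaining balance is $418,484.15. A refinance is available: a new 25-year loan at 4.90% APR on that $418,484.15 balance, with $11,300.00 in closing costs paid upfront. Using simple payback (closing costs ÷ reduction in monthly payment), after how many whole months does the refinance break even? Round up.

6 months

Current payment = 603,000 × 6.65%/12 / (1 − (1+0.0055417)^−240) = $4,549.21.
Refinanced payment = 418,484.15 × 0.0040833 / (1 − (1+0.0040833)^−300) = $2,422.10.
Monthly savings = $4,549.21 − $2,422.10 = $2,127.11.
Break-even = $11,300.00 / $2,127.11 = 5.31 → 6 months.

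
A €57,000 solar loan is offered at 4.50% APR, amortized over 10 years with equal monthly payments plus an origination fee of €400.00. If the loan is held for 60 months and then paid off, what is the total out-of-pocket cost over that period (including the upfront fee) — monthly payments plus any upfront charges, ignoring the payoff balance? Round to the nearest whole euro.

Monthly rate = 4.5%/12 = 0.0037500; payment = 57,000 × 0.0037500 / (1 − (1+0.0037500)^−120) = €590.74.
Total outlay = 60 × €590.74 + €400.00 = €35,844.40.

€35,844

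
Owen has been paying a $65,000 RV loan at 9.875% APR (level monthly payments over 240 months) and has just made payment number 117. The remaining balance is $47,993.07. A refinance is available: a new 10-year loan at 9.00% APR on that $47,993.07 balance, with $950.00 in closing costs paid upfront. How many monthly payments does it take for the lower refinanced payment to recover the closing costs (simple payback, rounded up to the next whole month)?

Current payment = 65,000 × 9.875%/12 / (1 − (1+0.0082292)^−240) = $621.89.
Refinanced payment = 47,993.07 × 0.0075000 / (1 − (1+0.0075000)^−120) = $607.96.
Monthly savings = $621.89 − $607.96 = $13.93.
Break-even = $950.00 / $13.93 = 68.20 → 69 months.

69 months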